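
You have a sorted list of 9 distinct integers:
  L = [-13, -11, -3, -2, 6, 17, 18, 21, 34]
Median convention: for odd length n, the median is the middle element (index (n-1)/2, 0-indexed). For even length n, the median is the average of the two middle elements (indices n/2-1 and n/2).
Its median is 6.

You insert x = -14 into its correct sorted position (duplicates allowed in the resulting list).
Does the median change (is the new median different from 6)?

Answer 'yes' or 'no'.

Old median = 6
Insert x = -14
New median = 2
Changed? yes

Answer: yes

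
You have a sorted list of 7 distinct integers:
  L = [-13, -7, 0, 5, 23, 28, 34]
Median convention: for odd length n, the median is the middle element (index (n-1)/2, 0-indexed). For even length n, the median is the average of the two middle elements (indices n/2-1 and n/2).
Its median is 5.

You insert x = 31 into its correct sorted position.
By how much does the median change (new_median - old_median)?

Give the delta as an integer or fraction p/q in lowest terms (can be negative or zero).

Answer: 9

Derivation:
Old median = 5
After inserting x = 31: new sorted = [-13, -7, 0, 5, 23, 28, 31, 34]
New median = 14
Delta = 14 - 5 = 9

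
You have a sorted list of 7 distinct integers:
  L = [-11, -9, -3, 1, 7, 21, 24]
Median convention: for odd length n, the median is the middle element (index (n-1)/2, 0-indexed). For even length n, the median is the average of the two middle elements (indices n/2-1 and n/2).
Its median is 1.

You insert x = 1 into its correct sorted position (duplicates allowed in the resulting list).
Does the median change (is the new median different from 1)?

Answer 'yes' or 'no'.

Answer: no

Derivation:
Old median = 1
Insert x = 1
New median = 1
Changed? no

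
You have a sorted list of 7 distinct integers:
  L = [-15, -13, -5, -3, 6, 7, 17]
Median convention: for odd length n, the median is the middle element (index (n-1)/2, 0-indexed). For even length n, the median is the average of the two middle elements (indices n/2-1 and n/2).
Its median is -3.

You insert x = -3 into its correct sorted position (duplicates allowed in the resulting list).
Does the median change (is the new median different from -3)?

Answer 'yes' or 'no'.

Old median = -3
Insert x = -3
New median = -3
Changed? no

Answer: no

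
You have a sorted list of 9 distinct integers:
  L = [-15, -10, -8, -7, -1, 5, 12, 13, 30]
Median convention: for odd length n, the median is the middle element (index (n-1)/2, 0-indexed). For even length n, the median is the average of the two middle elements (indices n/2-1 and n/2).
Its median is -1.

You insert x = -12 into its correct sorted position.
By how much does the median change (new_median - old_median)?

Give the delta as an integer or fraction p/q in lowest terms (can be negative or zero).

Answer: -3

Derivation:
Old median = -1
After inserting x = -12: new sorted = [-15, -12, -10, -8, -7, -1, 5, 12, 13, 30]
New median = -4
Delta = -4 - -1 = -3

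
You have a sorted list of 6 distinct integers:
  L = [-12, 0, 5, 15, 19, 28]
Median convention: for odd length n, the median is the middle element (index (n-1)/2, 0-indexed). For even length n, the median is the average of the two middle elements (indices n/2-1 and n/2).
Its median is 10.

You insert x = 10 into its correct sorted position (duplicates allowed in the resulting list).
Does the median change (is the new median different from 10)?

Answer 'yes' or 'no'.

Old median = 10
Insert x = 10
New median = 10
Changed? no

Answer: no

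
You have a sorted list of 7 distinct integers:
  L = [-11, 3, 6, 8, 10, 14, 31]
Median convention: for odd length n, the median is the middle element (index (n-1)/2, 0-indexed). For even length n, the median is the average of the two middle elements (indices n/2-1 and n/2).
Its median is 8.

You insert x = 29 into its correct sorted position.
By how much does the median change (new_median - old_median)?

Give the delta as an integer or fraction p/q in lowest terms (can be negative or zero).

Old median = 8
After inserting x = 29: new sorted = [-11, 3, 6, 8, 10, 14, 29, 31]
New median = 9
Delta = 9 - 8 = 1

Answer: 1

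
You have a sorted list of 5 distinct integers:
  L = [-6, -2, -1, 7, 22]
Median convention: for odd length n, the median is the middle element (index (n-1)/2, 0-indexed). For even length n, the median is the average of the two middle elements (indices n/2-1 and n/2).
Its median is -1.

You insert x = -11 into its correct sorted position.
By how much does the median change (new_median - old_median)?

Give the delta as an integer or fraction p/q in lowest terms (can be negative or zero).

Answer: -1/2

Derivation:
Old median = -1
After inserting x = -11: new sorted = [-11, -6, -2, -1, 7, 22]
New median = -3/2
Delta = -3/2 - -1 = -1/2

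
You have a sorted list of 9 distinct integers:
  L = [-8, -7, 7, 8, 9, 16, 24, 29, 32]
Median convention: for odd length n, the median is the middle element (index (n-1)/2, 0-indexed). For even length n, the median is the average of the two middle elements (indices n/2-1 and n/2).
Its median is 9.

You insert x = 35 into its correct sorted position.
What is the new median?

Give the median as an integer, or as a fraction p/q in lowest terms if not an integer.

Old list (sorted, length 9): [-8, -7, 7, 8, 9, 16, 24, 29, 32]
Old median = 9
Insert x = 35
Old length odd (9). Middle was index 4 = 9.
New length even (10). New median = avg of two middle elements.
x = 35: 9 elements are < x, 0 elements are > x.
New sorted list: [-8, -7, 7, 8, 9, 16, 24, 29, 32, 35]
New median = 25/2

Answer: 25/2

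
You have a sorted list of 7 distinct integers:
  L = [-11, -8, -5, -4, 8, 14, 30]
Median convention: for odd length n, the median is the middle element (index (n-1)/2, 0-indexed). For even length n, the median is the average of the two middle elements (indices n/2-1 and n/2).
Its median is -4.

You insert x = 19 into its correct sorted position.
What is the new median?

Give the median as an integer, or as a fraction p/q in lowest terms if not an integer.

Old list (sorted, length 7): [-11, -8, -5, -4, 8, 14, 30]
Old median = -4
Insert x = 19
Old length odd (7). Middle was index 3 = -4.
New length even (8). New median = avg of two middle elements.
x = 19: 6 elements are < x, 1 elements are > x.
New sorted list: [-11, -8, -5, -4, 8, 14, 19, 30]
New median = 2

Answer: 2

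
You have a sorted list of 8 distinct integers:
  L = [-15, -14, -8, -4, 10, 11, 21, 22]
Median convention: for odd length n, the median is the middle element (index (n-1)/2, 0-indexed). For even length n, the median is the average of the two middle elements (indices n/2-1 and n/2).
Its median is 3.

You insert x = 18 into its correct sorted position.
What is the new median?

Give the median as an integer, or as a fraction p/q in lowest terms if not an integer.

Old list (sorted, length 8): [-15, -14, -8, -4, 10, 11, 21, 22]
Old median = 3
Insert x = 18
Old length even (8). Middle pair: indices 3,4 = -4,10.
New length odd (9). New median = single middle element.
x = 18: 6 elements are < x, 2 elements are > x.
New sorted list: [-15, -14, -8, -4, 10, 11, 18, 21, 22]
New median = 10

Answer: 10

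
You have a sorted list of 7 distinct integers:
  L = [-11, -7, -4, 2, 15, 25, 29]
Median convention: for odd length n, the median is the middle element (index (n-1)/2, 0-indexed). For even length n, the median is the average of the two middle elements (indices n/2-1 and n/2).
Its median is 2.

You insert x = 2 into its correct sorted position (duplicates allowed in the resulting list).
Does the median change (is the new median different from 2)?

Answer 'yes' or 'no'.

Answer: no

Derivation:
Old median = 2
Insert x = 2
New median = 2
Changed? no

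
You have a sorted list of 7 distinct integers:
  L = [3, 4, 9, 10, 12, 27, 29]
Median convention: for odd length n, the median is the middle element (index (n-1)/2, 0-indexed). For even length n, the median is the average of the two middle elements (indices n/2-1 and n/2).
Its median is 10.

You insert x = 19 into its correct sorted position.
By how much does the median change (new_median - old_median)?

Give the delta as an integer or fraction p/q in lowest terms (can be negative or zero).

Old median = 10
After inserting x = 19: new sorted = [3, 4, 9, 10, 12, 19, 27, 29]
New median = 11
Delta = 11 - 10 = 1

Answer: 1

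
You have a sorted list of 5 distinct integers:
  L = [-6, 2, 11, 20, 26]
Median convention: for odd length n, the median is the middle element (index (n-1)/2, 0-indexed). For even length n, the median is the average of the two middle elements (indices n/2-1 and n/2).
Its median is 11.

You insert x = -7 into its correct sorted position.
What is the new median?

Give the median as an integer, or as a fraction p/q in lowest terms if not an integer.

Answer: 13/2

Derivation:
Old list (sorted, length 5): [-6, 2, 11, 20, 26]
Old median = 11
Insert x = -7
Old length odd (5). Middle was index 2 = 11.
New length even (6). New median = avg of two middle elements.
x = -7: 0 elements are < x, 5 elements are > x.
New sorted list: [-7, -6, 2, 11, 20, 26]
New median = 13/2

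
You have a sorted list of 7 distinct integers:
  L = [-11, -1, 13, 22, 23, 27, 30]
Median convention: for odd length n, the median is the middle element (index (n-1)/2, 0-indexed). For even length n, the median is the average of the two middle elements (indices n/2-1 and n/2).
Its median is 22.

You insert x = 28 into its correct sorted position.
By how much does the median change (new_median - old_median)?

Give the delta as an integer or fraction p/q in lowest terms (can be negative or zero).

Answer: 1/2

Derivation:
Old median = 22
After inserting x = 28: new sorted = [-11, -1, 13, 22, 23, 27, 28, 30]
New median = 45/2
Delta = 45/2 - 22 = 1/2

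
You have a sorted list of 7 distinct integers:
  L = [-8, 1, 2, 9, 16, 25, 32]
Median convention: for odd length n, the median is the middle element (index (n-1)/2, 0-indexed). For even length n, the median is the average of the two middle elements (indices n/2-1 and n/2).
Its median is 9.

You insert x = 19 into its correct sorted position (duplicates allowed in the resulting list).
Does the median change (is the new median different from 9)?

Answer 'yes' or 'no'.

Answer: yes

Derivation:
Old median = 9
Insert x = 19
New median = 25/2
Changed? yes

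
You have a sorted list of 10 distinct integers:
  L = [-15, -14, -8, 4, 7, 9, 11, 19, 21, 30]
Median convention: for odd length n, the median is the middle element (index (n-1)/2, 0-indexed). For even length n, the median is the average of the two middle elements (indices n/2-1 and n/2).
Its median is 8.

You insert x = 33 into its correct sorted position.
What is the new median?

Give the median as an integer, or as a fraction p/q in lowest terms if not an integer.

Answer: 9

Derivation:
Old list (sorted, length 10): [-15, -14, -8, 4, 7, 9, 11, 19, 21, 30]
Old median = 8
Insert x = 33
Old length even (10). Middle pair: indices 4,5 = 7,9.
New length odd (11). New median = single middle element.
x = 33: 10 elements are < x, 0 elements are > x.
New sorted list: [-15, -14, -8, 4, 7, 9, 11, 19, 21, 30, 33]
New median = 9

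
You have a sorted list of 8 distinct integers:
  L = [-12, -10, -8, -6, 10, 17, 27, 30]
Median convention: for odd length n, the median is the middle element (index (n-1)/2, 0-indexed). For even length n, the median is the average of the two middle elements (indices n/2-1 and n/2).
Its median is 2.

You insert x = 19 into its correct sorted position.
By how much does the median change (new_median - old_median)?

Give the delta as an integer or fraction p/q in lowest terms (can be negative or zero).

Old median = 2
After inserting x = 19: new sorted = [-12, -10, -8, -6, 10, 17, 19, 27, 30]
New median = 10
Delta = 10 - 2 = 8

Answer: 8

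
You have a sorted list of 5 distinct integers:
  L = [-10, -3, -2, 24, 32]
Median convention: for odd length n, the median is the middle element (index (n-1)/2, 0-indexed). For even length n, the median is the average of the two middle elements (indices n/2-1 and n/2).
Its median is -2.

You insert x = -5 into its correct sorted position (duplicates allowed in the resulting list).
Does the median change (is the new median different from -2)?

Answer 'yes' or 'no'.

Answer: yes

Derivation:
Old median = -2
Insert x = -5
New median = -5/2
Changed? yes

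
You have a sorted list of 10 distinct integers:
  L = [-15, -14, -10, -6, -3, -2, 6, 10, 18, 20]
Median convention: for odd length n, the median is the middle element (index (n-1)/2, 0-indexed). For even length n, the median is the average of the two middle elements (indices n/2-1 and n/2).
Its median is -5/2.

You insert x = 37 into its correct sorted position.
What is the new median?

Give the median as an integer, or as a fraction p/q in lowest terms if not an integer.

Old list (sorted, length 10): [-15, -14, -10, -6, -3, -2, 6, 10, 18, 20]
Old median = -5/2
Insert x = 37
Old length even (10). Middle pair: indices 4,5 = -3,-2.
New length odd (11). New median = single middle element.
x = 37: 10 elements are < x, 0 elements are > x.
New sorted list: [-15, -14, -10, -6, -3, -2, 6, 10, 18, 20, 37]
New median = -2

Answer: -2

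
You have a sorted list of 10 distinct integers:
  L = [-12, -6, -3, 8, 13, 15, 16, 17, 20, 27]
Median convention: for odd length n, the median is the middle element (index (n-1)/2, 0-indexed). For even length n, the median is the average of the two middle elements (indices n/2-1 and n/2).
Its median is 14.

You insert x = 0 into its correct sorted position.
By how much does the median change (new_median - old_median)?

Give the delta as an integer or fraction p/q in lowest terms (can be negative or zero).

Old median = 14
After inserting x = 0: new sorted = [-12, -6, -3, 0, 8, 13, 15, 16, 17, 20, 27]
New median = 13
Delta = 13 - 14 = -1

Answer: -1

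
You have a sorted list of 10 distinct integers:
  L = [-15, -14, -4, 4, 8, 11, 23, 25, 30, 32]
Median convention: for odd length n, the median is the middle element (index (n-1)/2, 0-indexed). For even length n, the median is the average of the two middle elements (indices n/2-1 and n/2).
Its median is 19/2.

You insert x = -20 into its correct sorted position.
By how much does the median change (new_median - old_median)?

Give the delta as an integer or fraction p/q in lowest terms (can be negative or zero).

Old median = 19/2
After inserting x = -20: new sorted = [-20, -15, -14, -4, 4, 8, 11, 23, 25, 30, 32]
New median = 8
Delta = 8 - 19/2 = -3/2

Answer: -3/2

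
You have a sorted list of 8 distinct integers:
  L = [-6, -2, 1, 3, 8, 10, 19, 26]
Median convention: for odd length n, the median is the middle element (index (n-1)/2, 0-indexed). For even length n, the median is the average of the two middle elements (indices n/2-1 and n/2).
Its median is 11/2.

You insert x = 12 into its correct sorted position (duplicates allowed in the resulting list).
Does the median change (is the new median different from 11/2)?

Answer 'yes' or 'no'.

Answer: yes

Derivation:
Old median = 11/2
Insert x = 12
New median = 8
Changed? yes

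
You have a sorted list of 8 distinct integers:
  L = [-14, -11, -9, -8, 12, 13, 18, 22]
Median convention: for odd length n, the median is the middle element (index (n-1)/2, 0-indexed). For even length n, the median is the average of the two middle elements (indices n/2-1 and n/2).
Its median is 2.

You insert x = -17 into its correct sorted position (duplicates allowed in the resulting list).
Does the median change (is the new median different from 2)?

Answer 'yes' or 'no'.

Old median = 2
Insert x = -17
New median = -8
Changed? yes

Answer: yes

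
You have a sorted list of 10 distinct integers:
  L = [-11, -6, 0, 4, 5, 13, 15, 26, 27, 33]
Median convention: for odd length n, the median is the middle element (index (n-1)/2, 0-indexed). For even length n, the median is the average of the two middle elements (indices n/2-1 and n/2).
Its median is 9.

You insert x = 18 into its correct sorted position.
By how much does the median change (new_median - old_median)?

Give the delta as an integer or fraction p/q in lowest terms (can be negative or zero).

Old median = 9
After inserting x = 18: new sorted = [-11, -6, 0, 4, 5, 13, 15, 18, 26, 27, 33]
New median = 13
Delta = 13 - 9 = 4

Answer: 4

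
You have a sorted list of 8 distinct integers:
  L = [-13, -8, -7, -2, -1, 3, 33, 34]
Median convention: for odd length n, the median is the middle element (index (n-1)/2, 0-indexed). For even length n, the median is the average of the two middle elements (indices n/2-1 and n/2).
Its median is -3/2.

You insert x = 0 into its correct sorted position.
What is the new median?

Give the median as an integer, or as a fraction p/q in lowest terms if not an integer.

Answer: -1

Derivation:
Old list (sorted, length 8): [-13, -8, -7, -2, -1, 3, 33, 34]
Old median = -3/2
Insert x = 0
Old length even (8). Middle pair: indices 3,4 = -2,-1.
New length odd (9). New median = single middle element.
x = 0: 5 elements are < x, 3 elements are > x.
New sorted list: [-13, -8, -7, -2, -1, 0, 3, 33, 34]
New median = -1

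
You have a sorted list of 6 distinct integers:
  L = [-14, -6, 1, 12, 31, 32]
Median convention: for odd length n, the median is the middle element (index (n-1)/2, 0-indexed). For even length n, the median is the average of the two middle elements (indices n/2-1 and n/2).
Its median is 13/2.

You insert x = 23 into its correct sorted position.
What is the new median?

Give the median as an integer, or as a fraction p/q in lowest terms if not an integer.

Old list (sorted, length 6): [-14, -6, 1, 12, 31, 32]
Old median = 13/2
Insert x = 23
Old length even (6). Middle pair: indices 2,3 = 1,12.
New length odd (7). New median = single middle element.
x = 23: 4 elements are < x, 2 elements are > x.
New sorted list: [-14, -6, 1, 12, 23, 31, 32]
New median = 12

Answer: 12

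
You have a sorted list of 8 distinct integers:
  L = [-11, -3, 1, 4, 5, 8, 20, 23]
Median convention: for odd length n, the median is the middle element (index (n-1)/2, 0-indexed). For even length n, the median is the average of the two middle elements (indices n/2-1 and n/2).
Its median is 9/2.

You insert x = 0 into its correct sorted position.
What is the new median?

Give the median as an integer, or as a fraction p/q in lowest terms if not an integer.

Old list (sorted, length 8): [-11, -3, 1, 4, 5, 8, 20, 23]
Old median = 9/2
Insert x = 0
Old length even (8). Middle pair: indices 3,4 = 4,5.
New length odd (9). New median = single middle element.
x = 0: 2 elements are < x, 6 elements are > x.
New sorted list: [-11, -3, 0, 1, 4, 5, 8, 20, 23]
New median = 4

Answer: 4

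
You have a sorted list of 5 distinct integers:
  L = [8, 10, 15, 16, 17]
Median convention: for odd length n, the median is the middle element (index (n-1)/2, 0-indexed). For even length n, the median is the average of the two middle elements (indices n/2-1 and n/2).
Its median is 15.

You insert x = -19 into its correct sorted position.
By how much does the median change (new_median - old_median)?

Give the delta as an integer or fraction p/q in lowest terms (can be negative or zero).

Answer: -5/2

Derivation:
Old median = 15
After inserting x = -19: new sorted = [-19, 8, 10, 15, 16, 17]
New median = 25/2
Delta = 25/2 - 15 = -5/2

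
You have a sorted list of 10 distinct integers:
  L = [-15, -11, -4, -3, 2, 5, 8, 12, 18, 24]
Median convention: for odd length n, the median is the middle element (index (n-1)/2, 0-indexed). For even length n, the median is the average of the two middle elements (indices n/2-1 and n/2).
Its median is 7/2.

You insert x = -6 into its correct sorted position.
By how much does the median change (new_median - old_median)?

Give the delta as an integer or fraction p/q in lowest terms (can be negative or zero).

Old median = 7/2
After inserting x = -6: new sorted = [-15, -11, -6, -4, -3, 2, 5, 8, 12, 18, 24]
New median = 2
Delta = 2 - 7/2 = -3/2

Answer: -3/2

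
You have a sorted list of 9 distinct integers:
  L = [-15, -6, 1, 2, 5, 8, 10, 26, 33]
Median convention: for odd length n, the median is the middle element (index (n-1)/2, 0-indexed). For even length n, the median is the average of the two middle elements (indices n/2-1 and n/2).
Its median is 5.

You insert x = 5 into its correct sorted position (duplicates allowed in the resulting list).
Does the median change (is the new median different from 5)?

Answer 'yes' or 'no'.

Old median = 5
Insert x = 5
New median = 5
Changed? no

Answer: no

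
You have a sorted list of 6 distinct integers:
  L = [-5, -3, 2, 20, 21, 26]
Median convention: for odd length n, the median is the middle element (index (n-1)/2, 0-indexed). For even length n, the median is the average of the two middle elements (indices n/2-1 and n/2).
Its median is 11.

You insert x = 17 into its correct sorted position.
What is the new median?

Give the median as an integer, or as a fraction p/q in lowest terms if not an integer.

Answer: 17

Derivation:
Old list (sorted, length 6): [-5, -3, 2, 20, 21, 26]
Old median = 11
Insert x = 17
Old length even (6). Middle pair: indices 2,3 = 2,20.
New length odd (7). New median = single middle element.
x = 17: 3 elements are < x, 3 elements are > x.
New sorted list: [-5, -3, 2, 17, 20, 21, 26]
New median = 17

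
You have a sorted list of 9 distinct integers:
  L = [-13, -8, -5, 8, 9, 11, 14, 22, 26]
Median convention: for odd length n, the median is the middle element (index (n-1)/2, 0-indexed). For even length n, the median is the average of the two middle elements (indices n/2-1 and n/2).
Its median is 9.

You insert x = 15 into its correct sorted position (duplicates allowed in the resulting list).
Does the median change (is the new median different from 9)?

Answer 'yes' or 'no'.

Old median = 9
Insert x = 15
New median = 10
Changed? yes

Answer: yes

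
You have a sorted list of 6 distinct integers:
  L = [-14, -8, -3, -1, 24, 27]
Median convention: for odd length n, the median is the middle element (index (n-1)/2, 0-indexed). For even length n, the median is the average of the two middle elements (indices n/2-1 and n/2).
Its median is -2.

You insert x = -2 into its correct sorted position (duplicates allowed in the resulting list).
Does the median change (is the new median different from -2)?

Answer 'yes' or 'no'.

Answer: no

Derivation:
Old median = -2
Insert x = -2
New median = -2
Changed? no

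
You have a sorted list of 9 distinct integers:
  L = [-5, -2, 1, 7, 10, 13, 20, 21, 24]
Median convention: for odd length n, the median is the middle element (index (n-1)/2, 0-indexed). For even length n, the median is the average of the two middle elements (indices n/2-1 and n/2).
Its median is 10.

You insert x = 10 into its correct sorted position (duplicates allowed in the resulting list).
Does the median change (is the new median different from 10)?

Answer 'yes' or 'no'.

Old median = 10
Insert x = 10
New median = 10
Changed? no

Answer: no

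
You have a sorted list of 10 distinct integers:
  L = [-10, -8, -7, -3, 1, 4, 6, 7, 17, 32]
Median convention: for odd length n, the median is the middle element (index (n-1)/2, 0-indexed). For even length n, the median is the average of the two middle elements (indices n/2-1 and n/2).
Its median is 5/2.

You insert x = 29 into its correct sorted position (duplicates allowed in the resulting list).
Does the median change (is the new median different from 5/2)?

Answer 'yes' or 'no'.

Answer: yes

Derivation:
Old median = 5/2
Insert x = 29
New median = 4
Changed? yes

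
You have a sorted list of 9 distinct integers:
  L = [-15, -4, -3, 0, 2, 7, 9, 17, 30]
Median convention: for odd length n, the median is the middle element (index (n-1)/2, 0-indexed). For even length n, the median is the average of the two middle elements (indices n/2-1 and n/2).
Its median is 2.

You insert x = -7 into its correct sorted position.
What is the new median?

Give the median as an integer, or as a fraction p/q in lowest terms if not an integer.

Old list (sorted, length 9): [-15, -4, -3, 0, 2, 7, 9, 17, 30]
Old median = 2
Insert x = -7
Old length odd (9). Middle was index 4 = 2.
New length even (10). New median = avg of two middle elements.
x = -7: 1 elements are < x, 8 elements are > x.
New sorted list: [-15, -7, -4, -3, 0, 2, 7, 9, 17, 30]
New median = 1

Answer: 1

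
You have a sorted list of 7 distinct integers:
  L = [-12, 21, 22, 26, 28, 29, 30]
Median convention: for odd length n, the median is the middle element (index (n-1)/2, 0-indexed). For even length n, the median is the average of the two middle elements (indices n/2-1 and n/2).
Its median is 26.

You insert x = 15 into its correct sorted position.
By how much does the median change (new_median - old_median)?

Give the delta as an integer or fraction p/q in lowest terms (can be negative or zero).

Answer: -2

Derivation:
Old median = 26
After inserting x = 15: new sorted = [-12, 15, 21, 22, 26, 28, 29, 30]
New median = 24
Delta = 24 - 26 = -2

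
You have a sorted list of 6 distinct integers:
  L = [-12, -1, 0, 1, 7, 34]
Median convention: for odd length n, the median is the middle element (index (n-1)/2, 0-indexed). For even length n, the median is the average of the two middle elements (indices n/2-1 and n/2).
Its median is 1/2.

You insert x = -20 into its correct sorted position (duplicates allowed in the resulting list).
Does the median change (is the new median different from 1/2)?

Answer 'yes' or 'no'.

Old median = 1/2
Insert x = -20
New median = 0
Changed? yes

Answer: yes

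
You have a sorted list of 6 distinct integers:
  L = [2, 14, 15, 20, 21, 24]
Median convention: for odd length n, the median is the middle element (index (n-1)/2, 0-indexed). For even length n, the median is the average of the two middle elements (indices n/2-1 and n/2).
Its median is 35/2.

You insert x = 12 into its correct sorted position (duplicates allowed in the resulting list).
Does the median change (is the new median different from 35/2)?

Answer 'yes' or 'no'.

Old median = 35/2
Insert x = 12
New median = 15
Changed? yes

Answer: yes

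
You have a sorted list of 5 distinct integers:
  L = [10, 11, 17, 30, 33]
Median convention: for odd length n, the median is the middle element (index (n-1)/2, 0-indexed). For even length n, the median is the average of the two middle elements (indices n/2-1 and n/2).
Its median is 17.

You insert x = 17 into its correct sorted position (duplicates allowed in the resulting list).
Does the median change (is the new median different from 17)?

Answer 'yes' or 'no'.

Answer: no

Derivation:
Old median = 17
Insert x = 17
New median = 17
Changed? no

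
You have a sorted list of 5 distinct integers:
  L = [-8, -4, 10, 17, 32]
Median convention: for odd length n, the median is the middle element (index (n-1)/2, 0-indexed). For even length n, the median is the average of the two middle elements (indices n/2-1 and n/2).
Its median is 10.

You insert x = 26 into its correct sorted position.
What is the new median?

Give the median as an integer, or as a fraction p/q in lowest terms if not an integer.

Old list (sorted, length 5): [-8, -4, 10, 17, 32]
Old median = 10
Insert x = 26
Old length odd (5). Middle was index 2 = 10.
New length even (6). New median = avg of two middle elements.
x = 26: 4 elements are < x, 1 elements are > x.
New sorted list: [-8, -4, 10, 17, 26, 32]
New median = 27/2

Answer: 27/2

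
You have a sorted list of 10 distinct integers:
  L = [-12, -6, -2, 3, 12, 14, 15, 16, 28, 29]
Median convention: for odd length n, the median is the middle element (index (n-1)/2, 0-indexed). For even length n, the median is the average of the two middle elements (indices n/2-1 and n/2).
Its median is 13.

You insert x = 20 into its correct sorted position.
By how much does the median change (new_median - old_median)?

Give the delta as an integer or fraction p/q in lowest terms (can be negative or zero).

Old median = 13
After inserting x = 20: new sorted = [-12, -6, -2, 3, 12, 14, 15, 16, 20, 28, 29]
New median = 14
Delta = 14 - 13 = 1

Answer: 1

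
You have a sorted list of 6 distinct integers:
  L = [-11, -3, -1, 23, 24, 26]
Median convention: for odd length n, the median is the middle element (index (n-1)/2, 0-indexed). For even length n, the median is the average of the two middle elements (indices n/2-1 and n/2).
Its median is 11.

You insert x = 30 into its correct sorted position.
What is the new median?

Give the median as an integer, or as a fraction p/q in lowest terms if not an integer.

Old list (sorted, length 6): [-11, -3, -1, 23, 24, 26]
Old median = 11
Insert x = 30
Old length even (6). Middle pair: indices 2,3 = -1,23.
New length odd (7). New median = single middle element.
x = 30: 6 elements are < x, 0 elements are > x.
New sorted list: [-11, -3, -1, 23, 24, 26, 30]
New median = 23

Answer: 23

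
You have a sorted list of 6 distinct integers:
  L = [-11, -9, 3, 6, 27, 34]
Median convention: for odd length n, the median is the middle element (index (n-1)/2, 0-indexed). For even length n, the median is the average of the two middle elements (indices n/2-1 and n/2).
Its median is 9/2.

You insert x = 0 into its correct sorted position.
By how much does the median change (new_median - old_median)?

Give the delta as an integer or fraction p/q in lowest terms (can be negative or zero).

Answer: -3/2

Derivation:
Old median = 9/2
After inserting x = 0: new sorted = [-11, -9, 0, 3, 6, 27, 34]
New median = 3
Delta = 3 - 9/2 = -3/2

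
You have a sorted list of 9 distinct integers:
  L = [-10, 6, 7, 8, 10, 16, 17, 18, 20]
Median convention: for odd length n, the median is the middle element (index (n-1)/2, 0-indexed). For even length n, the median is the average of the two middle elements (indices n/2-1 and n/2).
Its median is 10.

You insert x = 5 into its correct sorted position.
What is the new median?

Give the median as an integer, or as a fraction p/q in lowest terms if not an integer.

Answer: 9

Derivation:
Old list (sorted, length 9): [-10, 6, 7, 8, 10, 16, 17, 18, 20]
Old median = 10
Insert x = 5
Old length odd (9). Middle was index 4 = 10.
New length even (10). New median = avg of two middle elements.
x = 5: 1 elements are < x, 8 elements are > x.
New sorted list: [-10, 5, 6, 7, 8, 10, 16, 17, 18, 20]
New median = 9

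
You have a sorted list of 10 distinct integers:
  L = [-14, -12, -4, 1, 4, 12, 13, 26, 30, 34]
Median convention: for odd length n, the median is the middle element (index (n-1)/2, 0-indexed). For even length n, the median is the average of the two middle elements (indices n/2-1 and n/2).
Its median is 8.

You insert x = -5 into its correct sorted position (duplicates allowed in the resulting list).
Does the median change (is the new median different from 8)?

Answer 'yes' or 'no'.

Answer: yes

Derivation:
Old median = 8
Insert x = -5
New median = 4
Changed? yes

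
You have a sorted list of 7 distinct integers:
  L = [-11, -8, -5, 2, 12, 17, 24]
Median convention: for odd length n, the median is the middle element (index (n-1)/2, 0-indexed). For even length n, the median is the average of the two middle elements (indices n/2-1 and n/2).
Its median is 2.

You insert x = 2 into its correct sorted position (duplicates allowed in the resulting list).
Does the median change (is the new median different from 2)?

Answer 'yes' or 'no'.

Answer: no

Derivation:
Old median = 2
Insert x = 2
New median = 2
Changed? no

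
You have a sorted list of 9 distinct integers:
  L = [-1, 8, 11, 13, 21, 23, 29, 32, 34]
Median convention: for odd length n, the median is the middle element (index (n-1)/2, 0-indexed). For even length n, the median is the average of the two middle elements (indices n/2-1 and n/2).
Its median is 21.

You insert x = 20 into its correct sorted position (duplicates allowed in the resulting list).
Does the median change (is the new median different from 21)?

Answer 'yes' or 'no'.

Old median = 21
Insert x = 20
New median = 41/2
Changed? yes

Answer: yes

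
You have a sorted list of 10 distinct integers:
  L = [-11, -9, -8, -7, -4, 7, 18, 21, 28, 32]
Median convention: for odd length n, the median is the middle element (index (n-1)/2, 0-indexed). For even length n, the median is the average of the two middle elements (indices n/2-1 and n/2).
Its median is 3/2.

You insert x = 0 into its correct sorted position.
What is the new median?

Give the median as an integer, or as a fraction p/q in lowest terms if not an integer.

Old list (sorted, length 10): [-11, -9, -8, -7, -4, 7, 18, 21, 28, 32]
Old median = 3/2
Insert x = 0
Old length even (10). Middle pair: indices 4,5 = -4,7.
New length odd (11). New median = single middle element.
x = 0: 5 elements are < x, 5 elements are > x.
New sorted list: [-11, -9, -8, -7, -4, 0, 7, 18, 21, 28, 32]
New median = 0

Answer: 0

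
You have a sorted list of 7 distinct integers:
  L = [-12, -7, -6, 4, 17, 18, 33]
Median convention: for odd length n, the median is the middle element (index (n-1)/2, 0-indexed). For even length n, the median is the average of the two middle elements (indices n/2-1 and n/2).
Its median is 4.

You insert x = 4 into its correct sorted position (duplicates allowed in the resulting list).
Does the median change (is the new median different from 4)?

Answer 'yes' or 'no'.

Answer: no

Derivation:
Old median = 4
Insert x = 4
New median = 4
Changed? no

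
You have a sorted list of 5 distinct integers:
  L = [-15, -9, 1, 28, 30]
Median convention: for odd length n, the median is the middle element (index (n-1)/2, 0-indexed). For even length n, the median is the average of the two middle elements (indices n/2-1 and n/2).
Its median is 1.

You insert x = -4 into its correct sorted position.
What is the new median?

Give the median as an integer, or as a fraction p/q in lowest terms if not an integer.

Answer: -3/2

Derivation:
Old list (sorted, length 5): [-15, -9, 1, 28, 30]
Old median = 1
Insert x = -4
Old length odd (5). Middle was index 2 = 1.
New length even (6). New median = avg of two middle elements.
x = -4: 2 elements are < x, 3 elements are > x.
New sorted list: [-15, -9, -4, 1, 28, 30]
New median = -3/2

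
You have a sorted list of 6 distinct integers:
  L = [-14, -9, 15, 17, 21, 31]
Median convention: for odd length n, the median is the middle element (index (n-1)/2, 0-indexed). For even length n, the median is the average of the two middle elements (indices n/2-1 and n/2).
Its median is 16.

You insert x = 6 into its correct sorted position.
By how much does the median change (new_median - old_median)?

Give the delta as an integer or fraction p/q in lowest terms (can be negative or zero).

Old median = 16
After inserting x = 6: new sorted = [-14, -9, 6, 15, 17, 21, 31]
New median = 15
Delta = 15 - 16 = -1

Answer: -1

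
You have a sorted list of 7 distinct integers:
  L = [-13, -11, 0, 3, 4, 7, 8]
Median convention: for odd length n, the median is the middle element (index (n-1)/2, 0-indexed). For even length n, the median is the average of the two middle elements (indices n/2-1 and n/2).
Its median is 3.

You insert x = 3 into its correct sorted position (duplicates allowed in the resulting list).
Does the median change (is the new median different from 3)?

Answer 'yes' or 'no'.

Old median = 3
Insert x = 3
New median = 3
Changed? no

Answer: no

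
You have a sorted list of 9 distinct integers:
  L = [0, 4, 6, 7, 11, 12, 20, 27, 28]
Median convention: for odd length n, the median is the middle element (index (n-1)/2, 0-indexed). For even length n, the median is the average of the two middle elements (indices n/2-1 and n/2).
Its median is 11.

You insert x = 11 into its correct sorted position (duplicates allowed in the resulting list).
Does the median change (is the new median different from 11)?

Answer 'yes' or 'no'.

Answer: no

Derivation:
Old median = 11
Insert x = 11
New median = 11
Changed? no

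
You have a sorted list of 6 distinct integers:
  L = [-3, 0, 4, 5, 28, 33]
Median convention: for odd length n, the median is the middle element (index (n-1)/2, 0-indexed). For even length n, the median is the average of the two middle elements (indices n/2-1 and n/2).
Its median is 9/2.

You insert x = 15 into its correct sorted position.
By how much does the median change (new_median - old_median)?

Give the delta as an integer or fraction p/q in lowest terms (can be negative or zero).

Answer: 1/2

Derivation:
Old median = 9/2
After inserting x = 15: new sorted = [-3, 0, 4, 5, 15, 28, 33]
New median = 5
Delta = 5 - 9/2 = 1/2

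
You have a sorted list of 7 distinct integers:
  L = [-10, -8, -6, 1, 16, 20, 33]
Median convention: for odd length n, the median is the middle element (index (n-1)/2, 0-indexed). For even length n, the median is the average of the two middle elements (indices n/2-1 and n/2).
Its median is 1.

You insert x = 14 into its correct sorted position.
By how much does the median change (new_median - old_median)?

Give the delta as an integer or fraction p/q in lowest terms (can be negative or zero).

Old median = 1
After inserting x = 14: new sorted = [-10, -8, -6, 1, 14, 16, 20, 33]
New median = 15/2
Delta = 15/2 - 1 = 13/2

Answer: 13/2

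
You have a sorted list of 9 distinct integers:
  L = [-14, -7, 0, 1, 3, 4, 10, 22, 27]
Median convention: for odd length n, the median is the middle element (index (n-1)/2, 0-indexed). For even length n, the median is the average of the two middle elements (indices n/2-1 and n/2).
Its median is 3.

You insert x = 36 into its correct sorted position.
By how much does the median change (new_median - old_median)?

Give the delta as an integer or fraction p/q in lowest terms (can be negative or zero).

Answer: 1/2

Derivation:
Old median = 3
After inserting x = 36: new sorted = [-14, -7, 0, 1, 3, 4, 10, 22, 27, 36]
New median = 7/2
Delta = 7/2 - 3 = 1/2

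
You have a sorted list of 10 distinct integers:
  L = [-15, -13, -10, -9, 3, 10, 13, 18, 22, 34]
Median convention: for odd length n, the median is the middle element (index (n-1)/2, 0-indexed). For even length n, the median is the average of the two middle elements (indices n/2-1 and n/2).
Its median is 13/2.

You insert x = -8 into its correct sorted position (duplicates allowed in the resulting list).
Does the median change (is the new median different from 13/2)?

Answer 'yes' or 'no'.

Old median = 13/2
Insert x = -8
New median = 3
Changed? yes

Answer: yes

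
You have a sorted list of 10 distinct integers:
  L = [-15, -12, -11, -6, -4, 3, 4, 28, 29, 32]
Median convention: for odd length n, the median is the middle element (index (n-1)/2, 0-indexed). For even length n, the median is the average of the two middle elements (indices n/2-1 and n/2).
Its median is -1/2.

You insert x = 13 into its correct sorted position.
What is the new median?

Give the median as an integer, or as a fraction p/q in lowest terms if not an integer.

Old list (sorted, length 10): [-15, -12, -11, -6, -4, 3, 4, 28, 29, 32]
Old median = -1/2
Insert x = 13
Old length even (10). Middle pair: indices 4,5 = -4,3.
New length odd (11). New median = single middle element.
x = 13: 7 elements are < x, 3 elements are > x.
New sorted list: [-15, -12, -11, -6, -4, 3, 4, 13, 28, 29, 32]
New median = 3

Answer: 3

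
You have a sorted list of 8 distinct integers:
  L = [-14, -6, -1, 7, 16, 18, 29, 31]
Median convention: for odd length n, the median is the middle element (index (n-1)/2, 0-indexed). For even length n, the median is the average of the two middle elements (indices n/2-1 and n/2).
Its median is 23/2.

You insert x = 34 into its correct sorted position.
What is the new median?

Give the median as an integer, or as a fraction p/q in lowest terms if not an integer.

Answer: 16

Derivation:
Old list (sorted, length 8): [-14, -6, -1, 7, 16, 18, 29, 31]
Old median = 23/2
Insert x = 34
Old length even (8). Middle pair: indices 3,4 = 7,16.
New length odd (9). New median = single middle element.
x = 34: 8 elements are < x, 0 elements are > x.
New sorted list: [-14, -6, -1, 7, 16, 18, 29, 31, 34]
New median = 16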